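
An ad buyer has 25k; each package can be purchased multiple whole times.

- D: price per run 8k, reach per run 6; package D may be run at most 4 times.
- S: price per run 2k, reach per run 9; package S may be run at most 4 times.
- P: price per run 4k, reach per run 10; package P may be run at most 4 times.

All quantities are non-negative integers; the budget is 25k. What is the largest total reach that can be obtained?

This is a bounded integer knapsack.
3×S and 4×P: price 22 ≤ 25, reach 3·9 + 4·10 = 67.
4×S and 4×P: price 24 ≤ 25, reach 4·9 + 4·10 = 76.
Best is 76.

76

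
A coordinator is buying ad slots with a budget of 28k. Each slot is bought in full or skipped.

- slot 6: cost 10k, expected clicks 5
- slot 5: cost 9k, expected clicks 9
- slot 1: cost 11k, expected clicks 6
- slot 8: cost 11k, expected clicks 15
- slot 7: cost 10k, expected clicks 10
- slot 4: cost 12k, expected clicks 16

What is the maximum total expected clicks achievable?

31

slot 8 + slot 4: cost 11 + 12 = 23 ≤ 28, expected clicks 15 + 16 = 31.
slot 8 + slot 7: cost 11 + 10 = 21 ≤ 28, expected clicks 15 + 10 = 25.
slot 7 + slot 4: cost 10 + 12 = 22 ≤ 28, expected clicks 10 + 16 = 26.
Best is slot 8 and slot 4 with total expected clicks 31.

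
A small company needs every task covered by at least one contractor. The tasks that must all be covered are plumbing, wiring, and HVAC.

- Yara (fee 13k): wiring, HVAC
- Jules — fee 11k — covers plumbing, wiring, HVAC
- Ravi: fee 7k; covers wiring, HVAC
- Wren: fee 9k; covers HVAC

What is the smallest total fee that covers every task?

11

The greedy cost-per-new-task heuristic would pick Ravi and Jules for 18, but a cheaper cover exists.
Jules alone covers plumbing, wiring, HVAC — every task.
Total fee: 11.
No cover costs less than 11.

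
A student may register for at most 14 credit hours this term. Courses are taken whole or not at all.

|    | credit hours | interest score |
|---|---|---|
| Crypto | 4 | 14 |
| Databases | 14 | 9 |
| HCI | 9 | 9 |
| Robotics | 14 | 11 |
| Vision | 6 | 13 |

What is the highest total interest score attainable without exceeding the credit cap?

27

Crypto + HCI: credit hours 4 + 9 = 13 ≤ 14, interest score 14 + 9 = 23.
Crypto + Vision: credit hours 4 + 6 = 10 ≤ 14, interest score 14 + 13 = 27.
Crypto: credit hours 4 ≤ 14, interest score 14.
Best is Crypto and Vision with total interest score 27.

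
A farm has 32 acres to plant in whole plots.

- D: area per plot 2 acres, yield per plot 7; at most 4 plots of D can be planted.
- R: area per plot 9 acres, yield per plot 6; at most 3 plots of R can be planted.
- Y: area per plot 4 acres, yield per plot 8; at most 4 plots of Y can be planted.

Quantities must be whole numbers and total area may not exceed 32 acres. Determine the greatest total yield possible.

Take 4×D and 4×Y: area 24 ≤ 32, yield 4·7 + 4·8 = 60.
D has the best ratio (7/2) and is taken to its limit of 4; remaining capacity is filled optimally with the others.

60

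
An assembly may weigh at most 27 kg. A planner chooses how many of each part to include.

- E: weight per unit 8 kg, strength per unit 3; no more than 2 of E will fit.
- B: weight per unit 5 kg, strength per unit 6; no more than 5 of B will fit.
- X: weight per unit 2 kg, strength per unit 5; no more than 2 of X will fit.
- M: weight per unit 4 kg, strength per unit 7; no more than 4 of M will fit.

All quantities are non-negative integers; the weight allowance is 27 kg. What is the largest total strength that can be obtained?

This is a bounded integer knapsack.
X has the best ratio (5/2); taking only X gives at most 2×5 = 10 (stopped by the supply cap of 2).
Mixing does better — 1×B, 2×X, and 4×M: weight 25 ≤ 27, strength 1·6 + 2·5 + 4·7 = 44.

44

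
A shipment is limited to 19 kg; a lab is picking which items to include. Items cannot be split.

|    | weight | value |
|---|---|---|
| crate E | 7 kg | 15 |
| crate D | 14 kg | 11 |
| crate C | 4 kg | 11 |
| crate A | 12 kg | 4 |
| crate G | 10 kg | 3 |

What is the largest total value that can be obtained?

This is a 0-1 knapsack instance.
crate E + crate C: weight 7 + 4 = 11 ≤ 19, value 15 + 11 = 26.
crate D + crate C: weight 14 + 4 = 18 ≤ 19, value 11 + 11 = 22.
Best is crate E and crate C with total value 26.

26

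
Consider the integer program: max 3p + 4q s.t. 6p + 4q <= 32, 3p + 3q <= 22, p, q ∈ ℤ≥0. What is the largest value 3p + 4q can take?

Relaxing integrality, the LP optimum is 29.33 at (p,q) = (0, 7.33), which is not an integer point.
(p,q)=(0,7): 6·0+4·7=28≤32, 3·0+3·7=21≤22, objective 28.
(p,q)=(1,6): 6·1+4·6=30≤32, 3·1+3·6=21≤22, objective 27.
(p,q)=(0,6): 6·0+4·6=24≤32, 3·0+3·6=18≤22, objective 24.
Maximum is 28 at (p,q)=(0,7).

28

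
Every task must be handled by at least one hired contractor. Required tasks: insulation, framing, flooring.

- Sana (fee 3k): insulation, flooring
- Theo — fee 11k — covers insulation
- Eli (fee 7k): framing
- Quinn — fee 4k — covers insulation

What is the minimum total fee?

10

This is an integer covering problem.
Choose Sana and Eli: together they cover insulation, framing, flooring — every task.
Total fee: 3 + 7 = 10.
No cover costs less than 10.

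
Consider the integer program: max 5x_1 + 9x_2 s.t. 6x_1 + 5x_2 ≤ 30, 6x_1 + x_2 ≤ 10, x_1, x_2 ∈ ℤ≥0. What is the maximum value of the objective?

(x_1,x_2)=(0,6) is feasible, giving 54.
(x_1,x_2)=(0,5) is feasible, giving 45.
The best lattice point is (0,6), giving 54.

54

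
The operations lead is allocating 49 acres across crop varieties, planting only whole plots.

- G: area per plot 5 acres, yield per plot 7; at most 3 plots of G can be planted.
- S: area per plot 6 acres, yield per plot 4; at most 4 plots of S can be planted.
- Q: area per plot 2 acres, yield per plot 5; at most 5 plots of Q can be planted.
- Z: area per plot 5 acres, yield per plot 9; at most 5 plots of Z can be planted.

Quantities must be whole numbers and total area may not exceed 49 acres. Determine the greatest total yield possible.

Q has the best ratio (5/2); taking only Q gives at most 5×5 = 25 (stopped by the supply cap of 5).
Mixing does better — 3×G, 4×Q, and 5×Z: area 48 ≤ 49, yield 3·7 + 4·5 + 5·9 = 86.

86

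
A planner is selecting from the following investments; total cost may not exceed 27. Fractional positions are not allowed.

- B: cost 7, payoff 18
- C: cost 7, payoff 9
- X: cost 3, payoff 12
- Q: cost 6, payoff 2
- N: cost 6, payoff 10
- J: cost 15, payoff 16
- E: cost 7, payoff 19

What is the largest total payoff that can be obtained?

59

Allowing fractional choices, the relaxed optimum would be about 64.1, but investments are indivisible.
B + C + X + E: cost 7 + 7 + 3 + 7 = 24 ≤ 27, payoff 18 + 9 + 12 + 19 = 58.
B + X + N + E: cost 7 + 3 + 6 + 7 = 23 ≤ 27, payoff 18 + 12 + 10 + 19 = 59.
Best is B, X, N, and E with total payoff 59.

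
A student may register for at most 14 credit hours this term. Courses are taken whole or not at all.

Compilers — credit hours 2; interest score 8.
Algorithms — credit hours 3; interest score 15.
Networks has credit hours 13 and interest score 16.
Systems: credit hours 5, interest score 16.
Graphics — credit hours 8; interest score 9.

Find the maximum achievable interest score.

39

Compilers + Algorithms + Systems: credit hours 2 + 3 + 5 = 10 ≤ 14, interest score 8 + 15 + 16 = 39.
Compilers + Algorithms + Graphics: credit hours 2 + 3 + 8 = 13 ≤ 14, interest score 8 + 15 + 9 = 32.
Best is Compilers, Algorithms, and Systems with total interest score 39.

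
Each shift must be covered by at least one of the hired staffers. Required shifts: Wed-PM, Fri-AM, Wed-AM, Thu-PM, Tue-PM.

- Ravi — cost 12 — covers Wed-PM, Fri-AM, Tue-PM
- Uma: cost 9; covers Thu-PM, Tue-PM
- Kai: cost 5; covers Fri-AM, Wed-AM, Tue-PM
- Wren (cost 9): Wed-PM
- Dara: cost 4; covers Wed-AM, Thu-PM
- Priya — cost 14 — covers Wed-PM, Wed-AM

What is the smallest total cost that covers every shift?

16

This is a weighted set-cover instance.
The greedy cost-per-new-shift heuristic would pick Kai, Dara, and Wren for 18, but a cheaper cover exists.
Choose Ravi and Dara: together they cover Wed-PM, Fri-AM, Wed-AM, Thu-PM, Tue-PM — every shift.
Total cost: 12 + 4 = 16.
No cover costs less than 16.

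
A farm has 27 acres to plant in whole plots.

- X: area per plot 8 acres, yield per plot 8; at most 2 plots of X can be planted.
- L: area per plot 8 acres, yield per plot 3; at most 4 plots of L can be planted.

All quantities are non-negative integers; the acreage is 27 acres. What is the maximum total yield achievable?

19

This is a bounded integer knapsack.
2×X and 1×L: area 24 ≤ 27, yield 2·8 + 1·3 = 19.
2×X: area 16 ≤ 27, yield 2·8 = 16.
Best is 19.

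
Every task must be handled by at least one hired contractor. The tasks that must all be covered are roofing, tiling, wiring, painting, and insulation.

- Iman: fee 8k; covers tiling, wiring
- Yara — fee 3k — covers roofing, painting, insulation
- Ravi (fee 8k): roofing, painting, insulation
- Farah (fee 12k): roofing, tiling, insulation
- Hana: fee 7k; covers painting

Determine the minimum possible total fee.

Choose Iman and Yara: together they cover roofing, tiling, wiring, painting, insulation — every task.
Total fee: 8 + 3 = 11.
No cover costs less than 11.

11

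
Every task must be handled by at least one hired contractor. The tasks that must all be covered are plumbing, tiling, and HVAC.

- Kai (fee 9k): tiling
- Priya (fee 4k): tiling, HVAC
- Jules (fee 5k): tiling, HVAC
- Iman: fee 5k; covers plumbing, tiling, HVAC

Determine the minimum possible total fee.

5

This is an integer covering problem.
Iman alone covers plumbing, tiling, HVAC — every task.
Total fee: 5.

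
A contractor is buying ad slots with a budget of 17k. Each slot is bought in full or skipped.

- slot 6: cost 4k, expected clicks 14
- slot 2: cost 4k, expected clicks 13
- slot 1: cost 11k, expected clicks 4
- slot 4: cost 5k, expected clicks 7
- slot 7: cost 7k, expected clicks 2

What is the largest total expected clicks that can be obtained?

Allowing fractional choices, the relaxed optimum would be about 35.5, but ad slots are indivisible.
slot 6 + slot 2 + slot 7: cost 4 + 4 + 7 = 15 ≤ 17, expected clicks 14 + 13 + 2 = 29.
slot 6 + slot 2 + slot 4: cost 4 + 4 + 5 = 13 ≤ 17, expected clicks 14 + 13 + 7 = 34.
Best is slot 6, slot 2, and slot 4 with total expected clicks 34.

34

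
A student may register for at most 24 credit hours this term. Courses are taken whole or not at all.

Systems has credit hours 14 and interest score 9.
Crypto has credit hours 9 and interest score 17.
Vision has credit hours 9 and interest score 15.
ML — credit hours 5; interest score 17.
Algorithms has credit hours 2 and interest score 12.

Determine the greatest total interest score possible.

Crypto + ML + Algorithms: credit hours 9 + 5 + 2 = 16 ≤ 24, interest score 17 + 17 + 12 = 46.
Vision + ML + Algorithms: credit hours 9 + 5 + 2 = 16 ≤ 24, interest score 15 + 17 + 12 = 44.
Crypto + Vision + ML: credit hours 9 + 9 + 5 = 23 ≤ 24, interest score 17 + 15 + 17 = 49.
Best is Crypto, Vision, and ML with total interest score 49.

49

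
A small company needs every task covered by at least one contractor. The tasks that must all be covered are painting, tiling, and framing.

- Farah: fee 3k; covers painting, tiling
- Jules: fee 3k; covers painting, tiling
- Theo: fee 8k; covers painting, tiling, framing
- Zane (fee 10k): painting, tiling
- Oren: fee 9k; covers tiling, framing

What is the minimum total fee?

8

This is a weighted set-cover instance.
The greedy cost-per-new-task heuristic would pick Farah and Theo for 11, but a cheaper cover exists.
Theo alone covers painting, tiling, framing — every task.
Total fee: 8.
No cover costs less than 8.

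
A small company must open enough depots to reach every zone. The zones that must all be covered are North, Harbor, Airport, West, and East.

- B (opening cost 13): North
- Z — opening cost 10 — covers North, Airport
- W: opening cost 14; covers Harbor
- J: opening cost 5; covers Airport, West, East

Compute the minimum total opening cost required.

Choose Z, W, and J: together they cover North, Harbor, Airport, West, East — every zone.
Total opening cost: 10 + 14 + 5 = 29.

29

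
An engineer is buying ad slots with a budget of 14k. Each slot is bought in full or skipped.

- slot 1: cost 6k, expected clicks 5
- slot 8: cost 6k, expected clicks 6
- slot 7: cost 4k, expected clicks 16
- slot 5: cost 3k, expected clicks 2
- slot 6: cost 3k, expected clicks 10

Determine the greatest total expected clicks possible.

Treat it as a binary knapsack problem.
slot 8 + slot 7 + slot 6: cost 6 + 4 + 3 = 13 ≤ 14, expected clicks 6 + 16 + 10 = 32.
slot 1 + slot 7 + slot 6: cost 6 + 4 + 3 = 13 ≤ 14, expected clicks 5 + 16 + 10 = 31.
Best is slot 8, slot 7, and slot 6 with total expected clicks 32.

32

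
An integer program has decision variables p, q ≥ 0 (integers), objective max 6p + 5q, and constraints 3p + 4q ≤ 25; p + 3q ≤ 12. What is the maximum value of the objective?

48

The continuous relaxation peaks at (8.33, 0) with value 50.00; rounding to a feasible lattice point costs some objective.
(p,q)=(8,0): 3·8+4·0=24≤25, 1·8+3·0=8≤12, objective 48.
(p,q)=(7,1): 3·7+4·1=25≤25, 1·7+3·1=10≤12, objective 47.
(p,q)=(7,0): 3·7+4·0=21≤25, 1·7+3·0=7≤12, objective 42.
No feasible integer point exceeds 48.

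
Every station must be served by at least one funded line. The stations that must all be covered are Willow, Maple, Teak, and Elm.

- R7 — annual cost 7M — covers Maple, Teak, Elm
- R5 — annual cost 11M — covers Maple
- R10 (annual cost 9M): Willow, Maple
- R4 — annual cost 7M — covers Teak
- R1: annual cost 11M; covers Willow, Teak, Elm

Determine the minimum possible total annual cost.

Choose R7 and R10: together they cover Willow, Maple, Teak, Elm — every station.
Total annual cost: 7 + 9 = 16.
No cover costs less than 16.

16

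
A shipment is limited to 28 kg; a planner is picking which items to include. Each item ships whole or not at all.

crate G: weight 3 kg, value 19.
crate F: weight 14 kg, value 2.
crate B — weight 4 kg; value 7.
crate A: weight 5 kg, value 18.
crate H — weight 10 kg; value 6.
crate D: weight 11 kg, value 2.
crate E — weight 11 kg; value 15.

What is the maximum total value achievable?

59

Take crate G, crate B, crate A, and crate E: weight 3 + 4 + 5 + 11 = 23 ≤ 28, value 19 + 7 + 18 + 15 = 59.
No other feasible combination does better.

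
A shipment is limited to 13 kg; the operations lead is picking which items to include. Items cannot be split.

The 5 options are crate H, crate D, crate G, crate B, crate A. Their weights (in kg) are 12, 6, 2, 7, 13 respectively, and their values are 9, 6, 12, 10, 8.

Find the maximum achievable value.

22

Allowing fractional choices, the relaxed optimum would be about 26.0, but items are indivisible.
crate D + crate G: weight 6 + 2 = 8 ≤ 13, value 6 + 12 = 18.
crate D + crate B: weight 6 + 7 = 13 ≤ 13, value 6 + 10 = 16.
crate G + crate B: weight 2 + 7 = 9 ≤ 13, value 12 + 10 = 22.
Best is crate G and crate B with total value 22.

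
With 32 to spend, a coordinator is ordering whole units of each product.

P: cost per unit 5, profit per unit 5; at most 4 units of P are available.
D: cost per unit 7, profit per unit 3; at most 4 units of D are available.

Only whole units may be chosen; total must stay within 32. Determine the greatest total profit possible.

23

Take 4×P and 1×D: cost 27 ≤ 32, profit 4·5 + 1·3 = 23.
P has the best ratio (5/5) and is taken to its limit of 4; remaining capacity is filled optimally with the others.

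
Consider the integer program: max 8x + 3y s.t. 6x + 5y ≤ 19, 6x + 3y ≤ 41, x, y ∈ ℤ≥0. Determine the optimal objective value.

24

(x,y)=(3,0) is feasible, giving 24.
(x,y)=(2,1) is feasible, giving 19.
(x,y)=(2,0) is feasible, giving 16.
Maximum is 24 at (x,y)=(3,0).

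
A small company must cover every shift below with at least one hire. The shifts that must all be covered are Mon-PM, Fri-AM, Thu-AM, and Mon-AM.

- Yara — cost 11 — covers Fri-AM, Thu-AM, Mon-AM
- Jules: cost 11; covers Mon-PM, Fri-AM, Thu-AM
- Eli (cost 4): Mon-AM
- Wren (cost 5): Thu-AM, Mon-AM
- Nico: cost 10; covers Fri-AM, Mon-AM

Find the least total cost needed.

The greedy cost-per-new-shift heuristic would pick Wren and Jules for 16, but a cheaper cover exists.
Choose Jules and Eli: together they cover Mon-PM, Fri-AM, Thu-AM, Mon-AM — every shift.
Total cost: 11 + 4 = 15.
No cover costs less than 15.

15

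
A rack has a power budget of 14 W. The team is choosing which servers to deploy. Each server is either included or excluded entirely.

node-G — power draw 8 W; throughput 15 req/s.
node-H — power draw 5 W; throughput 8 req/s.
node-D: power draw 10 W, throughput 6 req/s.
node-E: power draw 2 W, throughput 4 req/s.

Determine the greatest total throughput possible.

Allowing fractional choices, the relaxed optimum would be about 25.4, but servers are indivisible.
node-G + node-H: power draw 8 + 5 = 13 ≤ 14, throughput 15 + 8 = 23.
node-G + node-E: power draw 8 + 2 = 10 ≤ 14, throughput 15 + 4 = 19.
Best is node-G and node-H with total throughput 23.

23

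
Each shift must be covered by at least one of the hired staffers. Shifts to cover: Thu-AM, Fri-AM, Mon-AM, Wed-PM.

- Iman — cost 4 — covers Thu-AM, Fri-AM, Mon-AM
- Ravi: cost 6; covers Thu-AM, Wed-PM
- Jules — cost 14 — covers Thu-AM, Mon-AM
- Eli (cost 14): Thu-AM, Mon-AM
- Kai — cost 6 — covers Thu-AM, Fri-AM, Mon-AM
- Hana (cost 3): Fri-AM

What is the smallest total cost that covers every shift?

10

Choose Iman and Ravi: together they cover Thu-AM, Fri-AM, Mon-AM, Wed-PM — every shift.
Total cost: 4 + 6 = 10.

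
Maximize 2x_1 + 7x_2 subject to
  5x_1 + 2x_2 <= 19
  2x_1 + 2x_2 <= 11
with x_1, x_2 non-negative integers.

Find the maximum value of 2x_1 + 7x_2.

The continuous relaxation peaks at (0, 5.5) with value 38.50; rounding to a feasible lattice point costs some objective.
(x_1,x_2)=(0,5): 5·0+2·5=10≤19, 2·0+2·5=10≤11, objective 35.
(x_1,x_2)=(1,4): 5·1+2·4=13≤19, 2·1+2·4=10≤11, objective 30.
(x_1,x_2)=(0,4): 5·0+2·4=8≤19, 2·0+2·4=8≤11, objective 28.
No feasible integer point exceeds 35.

35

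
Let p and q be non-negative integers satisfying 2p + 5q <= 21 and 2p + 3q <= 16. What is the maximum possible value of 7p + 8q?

(p,q)=(8,0): 2·8+5·0=16≤21, 2·8+3·0=16≤16, objective 56.
(p,q)=(7,0): 2·7+5·0=14≤21, 2·7+3·0=14≤16, objective 49.
The best lattice point is (8,0), giving 56.

56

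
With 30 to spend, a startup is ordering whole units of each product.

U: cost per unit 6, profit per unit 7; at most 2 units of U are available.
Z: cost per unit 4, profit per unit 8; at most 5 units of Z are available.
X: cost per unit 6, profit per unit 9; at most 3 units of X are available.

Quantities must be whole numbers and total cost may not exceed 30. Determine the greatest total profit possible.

51

Z has the best ratio (8/4); taking only Z gives at most 5×8 = 40 (stopped by the supply cap of 5).
Mixing does better — 3×Z and 3×X: cost 30 ≤ 30, profit 3·8 + 3·9 = 51.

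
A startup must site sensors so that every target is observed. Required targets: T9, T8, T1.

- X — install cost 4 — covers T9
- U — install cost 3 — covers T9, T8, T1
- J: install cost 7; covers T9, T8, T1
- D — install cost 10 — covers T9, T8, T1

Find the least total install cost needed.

3

U alone covers T9, T8, T1 — every target.
Total install cost: 3.
No cover costs less than 3.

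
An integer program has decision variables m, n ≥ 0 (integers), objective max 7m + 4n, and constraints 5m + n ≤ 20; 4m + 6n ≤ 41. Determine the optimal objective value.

37

(m,n)=(3,4): 5·3+1·4=19≤20, 4·3+6·4=36≤41, objective 37.
(m,n)=(2,5): 5·2+1·5=15≤20, 4·2+6·5=38≤41, objective 34.
(m,n)=(3,3): 5·3+1·3=18≤20, 4·3+6·3=30≤41, objective 33.
(m,n)=(2,4): 5·2+1·4=14≤20, 4·2+6·4=32≤41, objective 30.
No feasible integer point exceeds 37.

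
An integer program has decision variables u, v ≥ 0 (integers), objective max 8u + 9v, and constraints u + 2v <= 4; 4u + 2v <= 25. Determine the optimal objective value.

32

(u,v)=(4,0): 1·4+2·0=4≤4, 4·4+2·0=16≤25, objective 32.
(u,v)=(3,0): 1·3+2·0=3≤4, 4·3+2·0=12≤25, objective 24.
Maximum is 32 at (u,v)=(4,0).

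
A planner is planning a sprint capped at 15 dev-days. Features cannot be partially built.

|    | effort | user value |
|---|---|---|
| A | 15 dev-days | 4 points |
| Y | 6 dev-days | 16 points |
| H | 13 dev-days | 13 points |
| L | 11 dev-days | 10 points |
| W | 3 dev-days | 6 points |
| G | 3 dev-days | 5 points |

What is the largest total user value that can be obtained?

Treat it as a binary knapsack problem.
Allowing fractional choices, the relaxed optimum would be about 30.0, but features are indivisible.
Y + W: effort 6 + 3 = 9 ≤ 15, user value 16 + 6 = 22.
Y + G: effort 6 + 3 = 9 ≤ 15, user value 16 + 5 = 21.
Y + W + G: effort 6 + 3 + 3 = 12 ≤ 15, user value 16 + 6 + 5 = 27.
Best is Y, W, and G with total user value 27.

27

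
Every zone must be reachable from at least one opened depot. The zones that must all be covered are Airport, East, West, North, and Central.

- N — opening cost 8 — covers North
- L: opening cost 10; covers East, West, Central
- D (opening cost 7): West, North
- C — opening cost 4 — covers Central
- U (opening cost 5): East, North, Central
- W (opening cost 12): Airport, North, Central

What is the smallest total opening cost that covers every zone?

The greedy cost-per-new-zone heuristic would pick U, D, and W for 24, but a cheaper cover exists.
Choose L and W: together they cover Airport, East, West, North, Central — every zone.
Total opening cost: 10 + 12 = 22.
No cover costs less than 22.

22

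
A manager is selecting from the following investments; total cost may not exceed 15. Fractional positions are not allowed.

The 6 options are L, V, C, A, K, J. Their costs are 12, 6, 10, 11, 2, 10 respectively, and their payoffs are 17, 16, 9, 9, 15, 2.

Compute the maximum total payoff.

Treat it as a binary knapsack problem.
Allowing fractional choices, the relaxed optimum would be about 40.9, but investments are indivisible.
V + K: cost 6 + 2 = 8 ≤ 15, payoff 16 + 15 = 31.
L + K: cost 12 + 2 = 14 ≤ 15, payoff 17 + 15 = 32.
Best is L and K with total payoff 32.

32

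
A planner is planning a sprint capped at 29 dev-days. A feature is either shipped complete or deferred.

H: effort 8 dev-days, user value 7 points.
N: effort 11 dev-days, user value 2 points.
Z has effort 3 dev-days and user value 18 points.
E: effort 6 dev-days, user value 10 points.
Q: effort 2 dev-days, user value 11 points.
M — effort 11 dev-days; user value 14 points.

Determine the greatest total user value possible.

53

H + Z + Q + M: effort 8 + 3 + 2 + 11 = 24 ≤ 29, user value 7 + 18 + 11 + 14 = 50.
H + Z + E + M: effort 8 + 3 + 6 + 11 = 28 ≤ 29, user value 7 + 18 + 10 + 14 = 49.
Z + E + Q + M: effort 3 + 6 + 2 + 11 = 22 ≤ 29, user value 18 + 10 + 11 + 14 = 53.
Best is Z, E, Q, and M with total user value 53.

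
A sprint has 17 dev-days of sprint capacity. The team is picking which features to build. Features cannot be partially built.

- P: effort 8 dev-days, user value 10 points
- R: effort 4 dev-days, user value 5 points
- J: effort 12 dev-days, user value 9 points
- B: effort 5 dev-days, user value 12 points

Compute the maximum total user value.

27

Treat it as a binary knapsack problem.
J + B: effort 12 + 5 = 17 ≤ 17, user value 9 + 12 = 21.
P + B: effort 8 + 5 = 13 ≤ 17, user value 10 + 12 = 22.
P + R + B: effort 8 + 4 + 5 = 17 ≤ 17, user value 10 + 5 + 12 = 27.
Best is P, R, and B with total user value 27.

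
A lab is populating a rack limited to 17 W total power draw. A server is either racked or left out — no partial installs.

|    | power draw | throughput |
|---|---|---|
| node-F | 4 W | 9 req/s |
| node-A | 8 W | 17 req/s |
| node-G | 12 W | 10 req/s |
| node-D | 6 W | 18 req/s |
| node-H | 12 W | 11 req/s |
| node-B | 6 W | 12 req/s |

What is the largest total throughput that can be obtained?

39

node-D + node-B: power draw 6 + 6 = 12 ≤ 17, throughput 18 + 12 = 30.
node-A + node-D: power draw 8 + 6 = 14 ≤ 17, throughput 17 + 18 = 35.
node-F + node-D + node-B: power draw 4 + 6 + 6 = 16 ≤ 17, throughput 9 + 18 + 12 = 39.
Best is node-F, node-D, and node-B with total throughput 39.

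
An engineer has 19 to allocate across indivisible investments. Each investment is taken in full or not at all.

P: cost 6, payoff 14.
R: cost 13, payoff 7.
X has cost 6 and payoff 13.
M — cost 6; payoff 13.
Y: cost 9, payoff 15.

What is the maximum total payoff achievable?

40

Allowing fractional choices, the relaxed optimum would be about 41.7, but investments are indivisible.
P + Y: cost 6 + 9 = 15 ≤ 19, payoff 14 + 15 = 29.
P + X + M: cost 6 + 6 + 6 = 18 ≤ 19, payoff 14 + 13 + 13 = 40.
Best is P, X, and M with total payoff 40.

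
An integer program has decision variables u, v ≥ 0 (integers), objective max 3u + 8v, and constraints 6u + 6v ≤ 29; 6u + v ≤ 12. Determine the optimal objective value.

The continuous relaxation peaks at (0, 4.83) with value 38.67; rounding to a feasible lattice point costs some objective.
(u,v)=(0,4): 6·0+6·4=24≤29, 6·0+1·4=4≤12, objective 32.
(u,v)=(1,3): 6·1+6·3=24≤29, 6·1+1·3=9≤12, objective 27.
(u,v)=(0,3): 6·0+6·3=18≤29, 6·0+1·3=3≤12, objective 24.
Maximum is 32 at (u,v)=(0,4).

32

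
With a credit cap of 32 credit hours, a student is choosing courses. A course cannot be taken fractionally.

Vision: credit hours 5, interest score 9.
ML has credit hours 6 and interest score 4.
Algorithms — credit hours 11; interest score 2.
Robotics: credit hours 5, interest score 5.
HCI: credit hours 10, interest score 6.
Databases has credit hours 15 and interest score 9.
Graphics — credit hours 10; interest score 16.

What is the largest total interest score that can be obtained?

Allowing fractional choices, the relaxed optimum would be about 37.6, but courses are indivisible.
Vision + ML + Robotics + Graphics: credit hours 5 + 6 + 5 + 10 = 26 ≤ 32, interest score 9 + 4 + 5 + 16 = 34.
Vision + ML + HCI + Graphics: credit hours 5 + 6 + 10 + 10 = 31 ≤ 32, interest score 9 + 4 + 6 + 16 = 35.
Vision + Robotics + HCI + Graphics: credit hours 5 + 5 + 10 + 10 = 30 ≤ 32, interest score 9 + 5 + 6 + 16 = 36.
Best is Vision, Robotics, HCI, and Graphics with total interest score 36.

36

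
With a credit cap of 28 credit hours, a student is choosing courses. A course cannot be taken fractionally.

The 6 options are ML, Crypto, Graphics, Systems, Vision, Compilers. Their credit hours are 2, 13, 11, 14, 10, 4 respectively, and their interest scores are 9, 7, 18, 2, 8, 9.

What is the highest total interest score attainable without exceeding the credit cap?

Allowing fractional choices, the relaxed optimum would be about 44.5, but courses are indivisible.
ML + Graphics + Vision + Compilers: credit hours 2 + 11 + 10 + 4 = 27 ≤ 28, interest score 9 + 18 + 8 + 9 = 44.
ML + Graphics + Compilers: credit hours 2 + 11 + 4 = 17 ≤ 28, interest score 9 + 18 + 9 = 36.
Best is ML, Graphics, Vision, and Compilers with total interest score 44.

44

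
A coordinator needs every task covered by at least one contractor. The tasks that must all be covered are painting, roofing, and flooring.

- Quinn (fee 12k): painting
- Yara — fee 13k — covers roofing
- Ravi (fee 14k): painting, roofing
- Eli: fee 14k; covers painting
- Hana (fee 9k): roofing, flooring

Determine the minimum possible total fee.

21

Choose Quinn and Hana: together they cover painting, roofing, flooring — every task.
Total fee: 12 + 9 = 21.
No cover costs less than 21.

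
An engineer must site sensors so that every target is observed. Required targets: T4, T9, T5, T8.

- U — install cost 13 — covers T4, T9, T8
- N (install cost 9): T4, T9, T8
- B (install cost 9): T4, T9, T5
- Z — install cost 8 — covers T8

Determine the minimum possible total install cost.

17

The greedy cost-per-new-target heuristic would pick N and B for 18, but a cheaper cover exists.
Choose B and Z: together they cover T4, T9, T5, T8 — every target.
Total install cost: 9 + 8 = 17.
No cover costs less than 17.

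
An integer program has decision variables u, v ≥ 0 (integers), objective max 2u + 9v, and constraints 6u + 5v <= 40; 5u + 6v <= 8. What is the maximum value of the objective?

(u,v)=(0,1): 6·0+5·1=5≤40, 5·0+6·1=6≤8, objective 9.
(u,v)=(1,0): 6·1+5·0=6≤40, 5·1+6·0=5≤8, objective 2.
No feasible integer point exceeds 9.

9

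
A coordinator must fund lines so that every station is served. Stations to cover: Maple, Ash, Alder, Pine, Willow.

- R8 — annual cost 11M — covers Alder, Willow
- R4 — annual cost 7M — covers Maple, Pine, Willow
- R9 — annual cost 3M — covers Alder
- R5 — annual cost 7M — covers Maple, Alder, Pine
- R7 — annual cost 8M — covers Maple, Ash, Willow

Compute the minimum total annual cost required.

The greedy cost-per-new-station heuristic would pick R4, R9, and R7 for 18, but a cheaper cover exists.
Choose R5 and R7: together they cover Maple, Ash, Alder, Pine, Willow — every station.
Total annual cost: 7 + 8 = 15.
No cover costs less than 15.

15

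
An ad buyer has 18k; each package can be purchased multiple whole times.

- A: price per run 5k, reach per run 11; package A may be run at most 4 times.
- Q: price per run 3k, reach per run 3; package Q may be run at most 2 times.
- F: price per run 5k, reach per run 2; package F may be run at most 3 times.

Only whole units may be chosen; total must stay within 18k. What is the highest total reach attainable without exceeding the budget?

36

A has the best ratio (11/5); taking only A gives at most 3×11 = 33 (stopped by the price limit).
Mixing does better — 3×A and 1×Q: price 18 ≤ 18, reach 3·11 + 1·3 = 36.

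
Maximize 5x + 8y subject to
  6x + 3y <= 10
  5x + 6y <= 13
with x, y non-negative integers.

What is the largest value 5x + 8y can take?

(x,y)=(0,2): 6·0+3·2=6≤10, 5·0+6·2=12≤13, objective 16.
(x,y)=(1,1): 6·1+3·1=9≤10, 5·1+6·1=11≤13, objective 13.
Maximum is 16 at (x,y)=(0,2).

16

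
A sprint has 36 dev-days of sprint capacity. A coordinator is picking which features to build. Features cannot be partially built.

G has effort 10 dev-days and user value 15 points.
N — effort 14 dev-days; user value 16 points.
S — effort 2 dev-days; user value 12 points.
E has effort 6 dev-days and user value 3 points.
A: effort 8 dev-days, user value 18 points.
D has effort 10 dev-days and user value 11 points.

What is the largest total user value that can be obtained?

61

Treat it as a binary knapsack problem.
Allowing fractional choices, the relaxed optimum would be about 63.2, but features are indivisible.
G + N + S + A: effort 10 + 14 + 2 + 8 = 34 ≤ 36, user value 15 + 16 + 12 + 18 = 61.
G + S + E + A + D: effort 10 + 2 + 6 + 8 + 10 = 36 ≤ 36, user value 15 + 12 + 3 + 18 + 11 = 59.
N + S + A + D: effort 14 + 2 + 8 + 10 = 34 ≤ 36, user value 16 + 12 + 18 + 11 = 57.
Best is G, N, S, and A with total user value 61.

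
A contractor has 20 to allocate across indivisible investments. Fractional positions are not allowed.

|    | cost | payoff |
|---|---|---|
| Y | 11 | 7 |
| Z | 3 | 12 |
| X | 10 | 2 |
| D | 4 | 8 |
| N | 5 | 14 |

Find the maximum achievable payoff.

34

This is an integer program with binary decision variables.
Z + D + N: cost 3 + 4 + 5 = 12 ≤ 20, payoff 12 + 8 + 14 = 34.
Y + Z + N: cost 11 + 3 + 5 = 19 ≤ 20, payoff 7 + 12 + 14 = 33.
Best is Z, D, and N with total payoff 34.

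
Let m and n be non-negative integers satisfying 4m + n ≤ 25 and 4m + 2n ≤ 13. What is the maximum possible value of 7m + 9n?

(m,n)=(0,6) is feasible, giving 54.
(m,n)=(0,5) is feasible, giving 45.
The best lattice point is (0,6), giving 54.

54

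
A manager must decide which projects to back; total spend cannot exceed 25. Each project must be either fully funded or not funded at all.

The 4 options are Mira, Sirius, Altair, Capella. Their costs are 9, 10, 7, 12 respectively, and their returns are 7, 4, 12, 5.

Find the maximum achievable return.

19

Sirius + Altair: cost 10 + 7 = 17 ≤ 25, return 4 + 12 = 16.
Altair + Capella: cost 7 + 12 = 19 ≤ 25, return 12 + 5 = 17.
Mira + Altair: cost 9 + 7 = 16 ≤ 25, return 7 + 12 = 19.
Best is Mira and Altair with total return 19.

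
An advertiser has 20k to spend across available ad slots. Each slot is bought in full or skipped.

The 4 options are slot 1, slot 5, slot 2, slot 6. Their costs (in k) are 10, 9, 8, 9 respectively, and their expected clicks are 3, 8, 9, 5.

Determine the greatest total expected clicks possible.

17

Take slot 5 and slot 2: cost 9 + 8 = 17 ≤ 20, expected clicks 8 + 9 = 17.
No other feasible combination does better.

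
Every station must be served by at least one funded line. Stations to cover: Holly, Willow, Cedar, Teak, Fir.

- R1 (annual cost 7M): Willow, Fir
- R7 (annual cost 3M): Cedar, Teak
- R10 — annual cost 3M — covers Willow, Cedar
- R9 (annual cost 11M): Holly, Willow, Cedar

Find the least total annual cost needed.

21

The greedy cost-per-new-station heuristic would pick R7, R10, R1, and R9 for 24, but a cheaper cover exists.
Choose R1, R7, and R9: together they cover Holly, Willow, Cedar, Teak, Fir — every station.
Total annual cost: 7 + 3 + 11 = 21.
No cover costs less than 21.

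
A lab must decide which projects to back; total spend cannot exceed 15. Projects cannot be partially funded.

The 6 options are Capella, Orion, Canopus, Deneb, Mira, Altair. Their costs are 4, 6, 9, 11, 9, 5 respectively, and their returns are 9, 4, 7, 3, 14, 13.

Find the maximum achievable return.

Take Mira and Altair: cost 9 + 5 = 14 ≤ 15, return 14 + 13 = 27.
No other feasible combination does better.

27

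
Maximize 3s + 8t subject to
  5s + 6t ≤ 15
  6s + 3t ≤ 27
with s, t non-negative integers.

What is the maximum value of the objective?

16

The continuous relaxation peaks at (0, 2.5) with value 20.00; rounding to a feasible lattice point costs some objective.
(s,t)=(0,2): 5·0+6·2=12≤15, 6·0+3·2=6≤27, objective 16.
(s,t)=(1,1): 5·1+6·1=11≤15, 6·1+3·1=9≤27, objective 11.
(s,t)=(0,1): 5·0+6·1=6≤15, 6·0+3·1=3≤27, objective 8.
No feasible integer point exceeds 16.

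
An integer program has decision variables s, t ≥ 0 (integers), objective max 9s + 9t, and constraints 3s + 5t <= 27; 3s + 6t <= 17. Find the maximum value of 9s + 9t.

Relaxing integrality, the LP optimum is 51.00 at (s,t) = (5.67, 0), which is not an integer point.
(s,t)=(5,0): 3·5+5·0=15≤27, 3·5+6·0=15≤17, objective 45.
(s,t)=(4,0): 3·4+5·0=12≤27, 3·4+6·0=12≤17, objective 36.
No feasible integer point exceeds 45.

45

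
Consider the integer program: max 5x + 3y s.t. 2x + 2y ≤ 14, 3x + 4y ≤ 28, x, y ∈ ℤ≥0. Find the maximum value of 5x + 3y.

(x,y)=(7,0): 2·7+2·0=14≤14, 3·7+4·0=21≤28, objective 35.
(x,y)=(6,1): 2·6+2·1=14≤14, 3·6+4·1=22≤28, objective 33.
(x,y)=(6,0): 2·6+2·0=12≤14, 3·6+4·0=18≤28, objective 30.
No feasible integer point exceeds 35.

35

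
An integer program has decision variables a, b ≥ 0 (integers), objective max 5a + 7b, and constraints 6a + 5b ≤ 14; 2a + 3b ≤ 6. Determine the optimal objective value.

14

Relaxing integrality, the LP optimum is 14.50 at (a,b) = (1.5, 1), which is not an integer point.
(a,b)=(0,2): 6·0+5·2=10≤14, 2·0+3·2=6≤6, objective 14.
(a,b)=(1,1): 6·1+5·1=11≤14, 2·1+3·1=5≤6, objective 12.
(a,b)=(2,0): 6·2+5·0=12≤14, 2·2+3·0=4≤6, objective 10.
(a,b)=(0,1): 6·0+5·1=5≤14, 2·0+3·1=3≤6, objective 7.
No feasible integer point exceeds 14.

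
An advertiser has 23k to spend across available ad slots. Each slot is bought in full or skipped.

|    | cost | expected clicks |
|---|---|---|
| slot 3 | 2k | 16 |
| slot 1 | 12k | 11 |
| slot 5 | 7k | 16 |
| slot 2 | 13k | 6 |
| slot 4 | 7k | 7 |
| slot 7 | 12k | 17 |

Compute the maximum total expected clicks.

Take slot 3, slot 5, and slot 7: cost 2 + 7 + 12 = 21 ≤ 23, expected clicks 16 + 16 + 17 = 49.
No other feasible combination does better.

49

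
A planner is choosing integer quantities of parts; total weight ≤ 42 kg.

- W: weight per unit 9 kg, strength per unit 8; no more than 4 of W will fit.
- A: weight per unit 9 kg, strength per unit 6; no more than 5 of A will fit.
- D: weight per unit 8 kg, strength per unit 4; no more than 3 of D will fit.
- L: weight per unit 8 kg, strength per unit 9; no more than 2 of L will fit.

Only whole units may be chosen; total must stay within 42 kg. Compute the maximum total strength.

38

This is a bounded integer knapsack.
1×W, 1×A, 1×D, and 2×L: weight 42 ≤ 42, strength 1·8 + 1·6 + 1·4 + 2·9 = 36.
2×W, 1×D, and 2×L: weight 42 ≤ 42, strength 2·8 + 1·4 + 2·9 = 38.
Best is 38.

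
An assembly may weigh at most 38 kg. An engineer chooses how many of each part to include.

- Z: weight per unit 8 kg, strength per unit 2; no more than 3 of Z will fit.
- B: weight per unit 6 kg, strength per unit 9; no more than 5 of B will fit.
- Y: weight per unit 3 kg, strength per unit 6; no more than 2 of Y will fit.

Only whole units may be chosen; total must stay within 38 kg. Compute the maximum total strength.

57

5×B and 2×Y: weight 36 ≤ 38, strength 5·9 + 2·6 = 57.
5×B and 1×Y: weight 33 ≤ 38, strength 5·9 + 1·6 = 51.
Best is 57.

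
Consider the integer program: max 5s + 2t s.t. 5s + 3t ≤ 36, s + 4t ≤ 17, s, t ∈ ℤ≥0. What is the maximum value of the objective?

Relaxing integrality, the LP optimum is 36.00 at (s,t) = (7.2, 0), which is not an integer point.
(s,t)=(7,0): 5·7+3·0=35≤36, 1·7+4·0=7≤17, objective 35.
(s,t)=(6,1): 5·6+3·1=33≤36, 1·6+4·1=10≤17, objective 32.
The best lattice point is (7,0), giving 35.

35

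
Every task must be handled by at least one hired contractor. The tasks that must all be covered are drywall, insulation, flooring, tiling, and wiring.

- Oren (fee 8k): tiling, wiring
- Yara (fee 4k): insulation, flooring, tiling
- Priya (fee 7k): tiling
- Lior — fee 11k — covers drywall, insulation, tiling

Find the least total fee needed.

Choose Oren, Yara, and Lior: together they cover drywall, insulation, flooring, tiling, wiring — every task.
Total fee: 8 + 4 + 11 = 23.
No cover costs less than 23.

23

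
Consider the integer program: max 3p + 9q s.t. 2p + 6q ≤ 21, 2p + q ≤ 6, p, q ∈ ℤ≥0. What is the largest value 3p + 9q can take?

(p,q)=(1,3) is feasible, giving 30.
(p,q)=(0,3) is feasible, giving 27.
(p,q)=(2,2) is feasible, giving 24.
Maximum is 30 at (p,q)=(1,3).

30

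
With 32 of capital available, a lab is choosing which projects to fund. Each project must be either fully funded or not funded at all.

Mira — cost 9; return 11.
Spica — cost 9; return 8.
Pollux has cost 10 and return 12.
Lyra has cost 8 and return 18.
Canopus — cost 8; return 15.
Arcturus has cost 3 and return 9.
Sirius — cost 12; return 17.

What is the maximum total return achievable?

59

Lyra + Canopus + Arcturus + Sirius: cost 8 + 8 + 3 + 12 = 31 ≤ 32, return 18 + 15 + 9 + 17 = 59.
Mira + Lyra + Arcturus + Sirius: cost 9 + 8 + 3 + 12 = 32 ≤ 32, return 11 + 18 + 9 + 17 = 55.
Best is Lyra, Canopus, Arcturus, and Sirius with total return 59.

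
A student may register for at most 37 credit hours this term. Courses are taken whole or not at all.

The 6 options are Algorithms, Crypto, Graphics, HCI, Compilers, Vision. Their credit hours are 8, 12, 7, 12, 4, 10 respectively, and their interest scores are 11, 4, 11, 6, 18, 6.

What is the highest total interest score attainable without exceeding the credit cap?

46

Allowing fractional choices, the relaxed optimum would be about 50.0, but courses are indivisible.
Algorithms + Graphics + HCI + Compilers: credit hours 8 + 7 + 12 + 4 = 31 ≤ 37, interest score 11 + 11 + 6 + 18 = 46.
Algorithms + Graphics + Compilers + Vision: credit hours 8 + 7 + 4 + 10 = 29 ≤ 37, interest score 11 + 11 + 18 + 6 = 46.
Algorithms + Crypto + Graphics + Compilers: credit hours 8 + 12 + 7 + 4 = 31 ≤ 37, interest score 11 + 4 + 11 + 18 = 44.
The maximum interest score is 46; one optimal choice is Algorithms, Graphics, Compilers, and Vision.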